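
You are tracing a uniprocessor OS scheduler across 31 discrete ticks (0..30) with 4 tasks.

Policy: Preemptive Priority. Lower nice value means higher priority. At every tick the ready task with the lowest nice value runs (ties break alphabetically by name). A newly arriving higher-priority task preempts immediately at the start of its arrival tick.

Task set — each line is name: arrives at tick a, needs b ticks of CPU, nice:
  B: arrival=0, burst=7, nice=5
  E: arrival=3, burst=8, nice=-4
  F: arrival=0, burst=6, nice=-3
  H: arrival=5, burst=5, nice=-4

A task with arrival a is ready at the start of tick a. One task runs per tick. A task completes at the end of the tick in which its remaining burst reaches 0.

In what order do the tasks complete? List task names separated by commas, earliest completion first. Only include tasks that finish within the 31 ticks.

completion order = E, H, F, B

t=0: ready={B,F} → run F
t=1: ready={B,F} → run F
t=2: ready={B,F} → run F
t=3: ready={B,E,F} → run E
t=4: ready={B,E,F} → run E
t=5: ready={B,E,F,H} → run E
t=6: ready={B,E,F,H} → run E
t=7: ready={B,E,F,H} → run E
t=8: ready={B,E,F,H} → run E
t=9: ready={B,E,F,H} → run E
t=10: ready={B,E,F,H} → run E
t=11: ready={B,F,H} → run H
t=12: ready={B,F,H} → run H
t=13: ready={B,F,H} → run H
t=14: ready={B,F,H} → run H
t=15: ready={B,F,H} → run H
t=16: ready={B,F} → run F
t=17: ready={B,F} → run F
t=18: ready={B,F} → run F
t=19: ready={B} → run B
t=20: ready={B} → run B
t=21: ready={B} → run B
t=22: ready={B} → run B
t=23: ready={B} → run B
t=24: ready={B} → run B
t=25: ready={B} → run B
t=26: (idle)
t=27: (idle)
t=28: (idle)
t=29: (idle)
t=30: (idle)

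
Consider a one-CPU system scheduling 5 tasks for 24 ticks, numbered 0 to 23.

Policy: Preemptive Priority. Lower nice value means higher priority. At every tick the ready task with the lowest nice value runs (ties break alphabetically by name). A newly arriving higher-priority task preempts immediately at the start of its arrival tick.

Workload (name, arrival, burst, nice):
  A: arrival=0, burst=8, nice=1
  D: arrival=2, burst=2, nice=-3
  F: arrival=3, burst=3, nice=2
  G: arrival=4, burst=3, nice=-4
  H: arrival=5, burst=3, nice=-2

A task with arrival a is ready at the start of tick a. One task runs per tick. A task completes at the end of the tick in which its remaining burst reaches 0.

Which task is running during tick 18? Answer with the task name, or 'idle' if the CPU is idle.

t=0: ready={A} → run A
t=1: ready={A} → run A
t=2: ready={A,D} → run D
t=3: ready={A,D,F} → run D
t=4: ready={A,F,G} → run G
t=5: ready={A,F,G,H} → run G
t=6: ready={A,F,G,H} → run G
t=7: ready={A,F,H} → run H
t=8: ready={A,F,H} → run H
t=9: ready={A,F,H} → run H
t=10: ready={A,F} → run A
t=11: ready={A,F} → run A
t=12: ready={A,F} → run A
t=13: ready={A,F} → run A
t=14: ready={A,F} → run A
t=15: ready={A,F} → run A
t=16: ready={F} → run F
t=17: ready={F} → run F
t=18: ready={F} → run F
t=19: (idle)
t=20: (idle)
t=21: (idle)
t=22: (idle)
t=23: (idle)

running at tick 18 = F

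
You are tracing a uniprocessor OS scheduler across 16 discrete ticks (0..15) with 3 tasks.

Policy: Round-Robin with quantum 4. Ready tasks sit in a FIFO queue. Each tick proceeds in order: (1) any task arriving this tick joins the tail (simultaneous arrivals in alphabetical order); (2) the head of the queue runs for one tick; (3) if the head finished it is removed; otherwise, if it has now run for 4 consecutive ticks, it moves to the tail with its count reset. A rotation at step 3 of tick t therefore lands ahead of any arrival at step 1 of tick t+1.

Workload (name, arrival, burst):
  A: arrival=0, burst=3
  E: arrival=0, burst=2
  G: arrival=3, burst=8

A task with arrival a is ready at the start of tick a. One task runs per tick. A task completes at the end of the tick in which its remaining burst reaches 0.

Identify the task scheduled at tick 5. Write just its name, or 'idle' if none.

running at tick 5 = G

t=0: queue=[A,E] q_used=0 → run A
t=1: queue=[A,E] q_used=1 → run A
t=2: queue=[A,E] q_used=2 → run A
t=3: queue=[E,G] q_used=0 → run E
t=4: queue=[E,G] q_used=1 → run E
t=5: queue=[G] q_used=0 → run G
t=6: queue=[G] q_used=1 → run G
t=7: queue=[G] q_used=2 → run G
t=8: queue=[G] q_used=3 → run G
t=9: queue=[G] q_used=0 → run G
t=10: queue=[G] q_used=1 → run G
t=11: queue=[G] q_used=2 → run G
t=12: queue=[G] q_used=3 → run G
t=13: (idle)
t=14: (idle)
t=15: (idle)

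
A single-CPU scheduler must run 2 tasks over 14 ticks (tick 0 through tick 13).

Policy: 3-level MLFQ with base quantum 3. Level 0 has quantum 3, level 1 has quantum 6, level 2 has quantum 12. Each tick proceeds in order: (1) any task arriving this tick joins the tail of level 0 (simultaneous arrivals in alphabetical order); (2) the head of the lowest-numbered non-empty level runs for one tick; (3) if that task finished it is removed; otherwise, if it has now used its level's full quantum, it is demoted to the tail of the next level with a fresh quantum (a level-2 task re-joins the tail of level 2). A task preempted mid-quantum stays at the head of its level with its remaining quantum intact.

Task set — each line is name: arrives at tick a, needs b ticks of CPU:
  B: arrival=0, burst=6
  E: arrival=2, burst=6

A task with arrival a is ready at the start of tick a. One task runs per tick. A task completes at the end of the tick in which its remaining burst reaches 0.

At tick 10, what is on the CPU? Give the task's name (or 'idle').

running at tick 10 = E

t=0: L0/L1/L2 = B/-/- → run B
t=1: L0/L1/L2 = B/-/- → run B
t=2: L0/L1/L2 = BE/-/- → run B
t=3: L0/L1/L2 = E/B/- → run E
t=4: L0/L1/L2 = E/B/- → run E
t=5: L0/L1/L2 = E/B/- → run E
t=6: L0/L1/L2 = -/BE/- → run B
t=7: L0/L1/L2 = -/BE/- → run B
t=8: L0/L1/L2 = -/BE/- → run B
t=9: L0/L1/L2 = -/E/- → run E
t=10: L0/L1/L2 = -/E/- → run E
t=11: L0/L1/L2 = -/E/- → run E
t=12: (idle)
t=13: (idle)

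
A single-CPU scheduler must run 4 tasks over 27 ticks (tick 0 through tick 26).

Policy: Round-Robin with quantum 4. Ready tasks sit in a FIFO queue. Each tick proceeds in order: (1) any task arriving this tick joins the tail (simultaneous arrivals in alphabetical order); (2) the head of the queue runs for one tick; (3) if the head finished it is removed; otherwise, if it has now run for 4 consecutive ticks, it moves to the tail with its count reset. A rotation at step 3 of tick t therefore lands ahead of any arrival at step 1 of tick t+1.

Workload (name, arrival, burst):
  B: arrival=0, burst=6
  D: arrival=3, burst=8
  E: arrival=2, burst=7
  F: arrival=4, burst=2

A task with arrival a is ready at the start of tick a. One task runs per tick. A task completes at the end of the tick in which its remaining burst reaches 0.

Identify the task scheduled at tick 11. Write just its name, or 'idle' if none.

running at tick 11 = D

t=0: queue=[B] q_used=0 → run B
t=1: queue=[B] q_used=1 → run B
t=2: queue=[B,E] q_used=2 → run B
t=3: queue=[B,E,D] q_used=3 → run B
t=4: queue=[E,D,B,F] q_used=0 → run E
t=5: queue=[E,D,B,F] q_used=1 → run E
t=6: queue=[E,D,B,F] q_used=2 → run E
t=7: queue=[E,D,B,F] q_used=3 → run E
t=8: queue=[D,B,F,E] q_used=0 → run D
t=9: queue=[D,B,F,E] q_used=1 → run D
t=10: queue=[D,B,F,E] q_used=2 → run D
t=11: queue=[D,B,F,E] q_used=3 → run D
t=12: queue=[B,F,E,D] q_used=0 → run B
t=13: queue=[B,F,E,D] q_used=1 → run B
t=14: queue=[F,E,D] q_used=0 → run F
t=15: queue=[F,E,D] q_used=1 → run F
t=16: queue=[E,D] q_used=0 → run E
t=17: queue=[E,D] q_used=1 → run E
t=18: queue=[E,D] q_used=2 → run E
t=19: queue=[D] q_used=0 → run D
t=20: queue=[D] q_used=1 → run D
t=21: queue=[D] q_used=2 → run D
t=22: queue=[D] q_used=3 → run D
t=23: (idle)
t=24: (idle)
t=25: (idle)
t=26: (idle)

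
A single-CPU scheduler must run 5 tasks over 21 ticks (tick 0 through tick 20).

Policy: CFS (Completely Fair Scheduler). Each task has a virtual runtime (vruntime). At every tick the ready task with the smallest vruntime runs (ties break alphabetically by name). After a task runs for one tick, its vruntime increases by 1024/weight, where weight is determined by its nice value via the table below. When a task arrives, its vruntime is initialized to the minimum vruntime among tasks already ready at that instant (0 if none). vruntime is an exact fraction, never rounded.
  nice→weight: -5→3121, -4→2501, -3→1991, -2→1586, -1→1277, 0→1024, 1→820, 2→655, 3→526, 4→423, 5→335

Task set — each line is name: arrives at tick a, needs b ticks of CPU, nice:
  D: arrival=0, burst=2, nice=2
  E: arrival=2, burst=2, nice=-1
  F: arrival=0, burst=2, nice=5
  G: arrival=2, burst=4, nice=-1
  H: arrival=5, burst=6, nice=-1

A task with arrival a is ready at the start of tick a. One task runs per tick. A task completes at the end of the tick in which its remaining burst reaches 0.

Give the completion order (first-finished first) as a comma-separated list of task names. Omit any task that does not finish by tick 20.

completion order = D, E, F, G, H

t=0: vr[D=0 F=0] → run D
t=1: vr[D=1024/655 F=0] → run F
t=2: vr[D=1024/655 E=1024/655 F=1024/335 G=1024/655] → run D
t=3: vr[E=1024/655 F=1024/335 G=1024/655] → run E
t=4: vr[E=1978368/836435 F=1024/335 G=1024/655] → run G
t=5: vr[E=1978368/836435 F=1024/335 G=1978368/836435 H=1978368/836435] → run E
t=6: vr[F=1024/335 G=1978368/836435 H=1978368/836435] → run G
t=7: vr[F=1024/335 G=2649088/836435 H=1978368/836435] → run H
t=8: vr[F=1024/335 G=2649088/836435 H=2649088/836435] → run F
t=9: vr[G=2649088/836435 H=2649088/836435] → run G
t=10: vr[G=3319808/836435 H=2649088/836435] → run H
t=11: vr[G=3319808/836435 H=3319808/836435] → run G
t=12: vr[H=3319808/836435] → run H
t=13: vr[H=3990528/836435] → run H
t=14: vr[H=4661248/836435] → run H
t=15: vr[H=5331968/836435] → run H
t=16: (idle)
t=17: (idle)
t=18: (idle)
t=19: (idle)
t=20: (idle)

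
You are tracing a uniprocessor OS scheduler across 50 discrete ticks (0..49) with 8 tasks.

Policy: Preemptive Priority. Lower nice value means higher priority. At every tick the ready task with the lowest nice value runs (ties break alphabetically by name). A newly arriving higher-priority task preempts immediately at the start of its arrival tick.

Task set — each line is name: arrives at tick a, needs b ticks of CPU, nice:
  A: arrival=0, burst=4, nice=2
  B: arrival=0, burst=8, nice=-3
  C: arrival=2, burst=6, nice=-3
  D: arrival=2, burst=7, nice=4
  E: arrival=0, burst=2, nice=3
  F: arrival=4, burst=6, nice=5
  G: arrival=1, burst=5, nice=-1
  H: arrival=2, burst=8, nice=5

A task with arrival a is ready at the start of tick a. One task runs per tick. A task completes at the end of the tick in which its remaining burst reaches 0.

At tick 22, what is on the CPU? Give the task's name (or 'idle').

t=0: ready={A,B,E} → run B
t=1: ready={A,B,E,G} → run B
t=2: ready={A,B,C,D,E,G,H} → run B
t=3: ready={A,B,C,D,E,G,H} → run B
t=4: ready={A,B,C,D,E,F,G,H} → run B
t=5: ready={A,B,C,D,E,F,G,H} → run B
t=6: ready={A,B,C,D,E,F,G,H} → run B
t=7: ready={A,B,C,D,E,F,G,H} → run B
t=8: ready={A,C,D,E,F,G,H} → run C
t=9: ready={A,C,D,E,F,G,H} → run C
t=10: ready={A,C,D,E,F,G,H} → run C
t=11: ready={A,C,D,E,F,G,H} → run C
t=12: ready={A,C,D,E,F,G,H} → run C
t=13: ready={A,C,D,E,F,G,H} → run C
t=14: ready={A,D,E,F,G,H} → run G
t=15: ready={A,D,E,F,G,H} → run G
t=16: ready={A,D,E,F,G,H} → run G
t=17: ready={A,D,E,F,G,H} → run G
t=18: ready={A,D,E,F,G,H} → run G
t=19: ready={A,D,E,F,H} → run A
t=20: ready={A,D,E,F,H} → run A
t=21: ready={A,D,E,F,H} → run A
t=22: ready={A,D,E,F,H} → run A
t=23: ready={D,E,F,H} → run E
t=24: ready={D,E,F,H} → run E
t=25: ready={D,F,H} → run D
t=26: ready={D,F,H} → run D
t=27: ready={D,F,H} → run D
t=28: ready={D,F,H} → run D
t=29: ready={D,F,H} → run D
t=30: ready={D,F,H} → run D
t=31: ready={D,F,H} → run D
t=32: ready={F,H} → run F
t=33: ready={F,H} → run F
t=34: ready={F,H} → run F
t=35: ready={F,H} → run F
t=36: ready={F,H} → run F
t=37: ready={F,H} → run F
t=38: ready={H} → run H
t=39: ready={H} → run H
t=40: ready={H} → run H
t=41: ready={H} → run H
t=42: ready={H} → run H
t=43: ready={H} → run H
t=44: ready={H} → run H
t=45: ready={H} → run H
t=46: (idle)
t=47: (idle)
t=48: (idle)
t=49: (idle)

running at tick 22 = A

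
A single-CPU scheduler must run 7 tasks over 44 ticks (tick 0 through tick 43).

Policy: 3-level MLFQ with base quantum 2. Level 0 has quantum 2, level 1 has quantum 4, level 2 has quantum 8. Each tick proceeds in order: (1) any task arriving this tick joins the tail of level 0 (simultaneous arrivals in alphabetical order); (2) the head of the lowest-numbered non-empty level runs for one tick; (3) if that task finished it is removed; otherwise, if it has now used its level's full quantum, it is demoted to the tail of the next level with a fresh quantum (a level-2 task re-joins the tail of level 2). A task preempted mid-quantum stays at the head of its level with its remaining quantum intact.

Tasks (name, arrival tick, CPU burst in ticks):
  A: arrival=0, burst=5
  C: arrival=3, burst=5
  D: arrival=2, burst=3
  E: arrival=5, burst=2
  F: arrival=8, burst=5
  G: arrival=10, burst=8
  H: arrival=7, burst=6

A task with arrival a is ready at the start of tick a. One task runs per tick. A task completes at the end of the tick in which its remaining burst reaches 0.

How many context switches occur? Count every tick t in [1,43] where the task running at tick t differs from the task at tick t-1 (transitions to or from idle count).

t=0: L0/L1/L2 = A/-/- → run A
t=1: L0/L1/L2 = A/-/- → run A
t=2: L0/L1/L2 = D/A/- → run D
t=3: L0/L1/L2 = DC/A/- → run D
t=4: L0/L1/L2 = C/AD/- → run C
t=5: L0/L1/L2 = CE/AD/- → run C
t=6: L0/L1/L2 = E/ADC/- → run E
t=7: L0/L1/L2 = EH/ADC/- → run E
t=8: L0/L1/L2 = HF/ADC/- → run H
t=9: L0/L1/L2 = HF/ADC/- → run H
t=10: L0/L1/L2 = FG/ADCH/- → run F
t=11: L0/L1/L2 = FG/ADCH/- → run F
t=12: L0/L1/L2 = G/ADCHF/- → run G
t=13: L0/L1/L2 = G/ADCHF/- → run G
t=14: L0/L1/L2 = -/ADCHFG/- → run A
t=15: L0/L1/L2 = -/ADCHFG/- → run A
t=16: L0/L1/L2 = -/ADCHFG/- → run A
t=17: L0/L1/L2 = -/DCHFG/- → run D
t=18: L0/L1/L2 = -/CHFG/- → run C
t=19: L0/L1/L2 = -/CHFG/- → run C
t=20: L0/L1/L2 = -/CHFG/- → run C
t=21: L0/L1/L2 = -/HFG/- → run H
t=22: L0/L1/L2 = -/HFG/- → run H
t=23: L0/L1/L2 = -/HFG/- → run H
t=24: L0/L1/L2 = -/HFG/- → run H
t=25: L0/L1/L2 = -/FG/- → run F
t=26: L0/L1/L2 = -/FG/- → run F
t=27: L0/L1/L2 = -/FG/- → run F
t=28: L0/L1/L2 = -/G/- → run G
t=29: L0/L1/L2 = -/G/- → run G
t=30: L0/L1/L2 = -/G/- → run G
t=31: L0/L1/L2 = -/G/- → run G
t=32: L0/L1/L2 = -/-/G → run G
t=33: L0/L1/L2 = -/-/G → run G
t=34: (idle)
t=35: (idle)
t=36: (idle)
t=37: (idle)
t=38: (idle)
t=39: (idle)
t=40: (idle)
t=41: (idle)
t=42: (idle)
t=43: (idle)

context switches = 13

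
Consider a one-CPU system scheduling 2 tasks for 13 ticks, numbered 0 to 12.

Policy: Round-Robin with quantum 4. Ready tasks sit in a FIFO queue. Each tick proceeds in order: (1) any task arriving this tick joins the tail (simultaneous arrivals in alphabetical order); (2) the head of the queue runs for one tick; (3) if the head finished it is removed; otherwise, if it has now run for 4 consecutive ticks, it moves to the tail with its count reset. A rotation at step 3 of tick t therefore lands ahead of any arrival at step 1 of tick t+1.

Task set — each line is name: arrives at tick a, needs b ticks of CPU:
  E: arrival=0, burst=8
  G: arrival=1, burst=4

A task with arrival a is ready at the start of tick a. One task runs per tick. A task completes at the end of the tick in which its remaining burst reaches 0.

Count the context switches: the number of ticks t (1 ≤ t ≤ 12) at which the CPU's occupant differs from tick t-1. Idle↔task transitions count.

t=0: queue=[E] q_used=0 → run E
t=1: queue=[E,G] q_used=1 → run E
t=2: queue=[E,G] q_used=2 → run E
t=3: queue=[E,G] q_used=3 → run E
t=4: queue=[G,E] q_used=0 → run G
t=5: queue=[G,E] q_used=1 → run G
t=6: queue=[G,E] q_used=2 → run G
t=7: queue=[G,E] q_used=3 → run G
t=8: queue=[E] q_used=0 → run E
t=9: queue=[E] q_used=1 → run E
t=10: queue=[E] q_used=2 → run E
t=11: queue=[E] q_used=3 → run E
t=12: (idle)

context switches = 3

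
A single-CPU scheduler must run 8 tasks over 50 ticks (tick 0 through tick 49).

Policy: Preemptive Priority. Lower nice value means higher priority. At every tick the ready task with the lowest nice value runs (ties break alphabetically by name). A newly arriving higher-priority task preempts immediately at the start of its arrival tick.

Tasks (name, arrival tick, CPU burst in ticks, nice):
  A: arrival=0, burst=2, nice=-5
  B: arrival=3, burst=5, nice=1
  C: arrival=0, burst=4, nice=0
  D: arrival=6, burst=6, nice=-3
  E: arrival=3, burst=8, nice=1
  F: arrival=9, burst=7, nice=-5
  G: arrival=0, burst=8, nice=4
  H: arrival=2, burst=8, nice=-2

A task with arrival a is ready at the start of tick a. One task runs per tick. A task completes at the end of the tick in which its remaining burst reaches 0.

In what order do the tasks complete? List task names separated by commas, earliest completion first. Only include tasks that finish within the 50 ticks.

completion order = A, F, D, H, C, B, E, G

t=0: ready={A,C,G} → run A
t=1: ready={A,C,G} → run A
t=2: ready={C,G,H} → run H
t=3: ready={B,C,E,G,H} → run H
t=4: ready={B,C,E,G,H} → run H
t=5: ready={B,C,E,G,H} → run H
t=6: ready={B,C,D,E,G,H} → run D
t=7: ready={B,C,D,E,G,H} → run D
t=8: ready={B,C,D,E,G,H} → run D
t=9: ready={B,C,D,E,F,G,H} → run F
t=10: ready={B,C,D,E,F,G,H} → run F
t=11: ready={B,C,D,E,F,G,H} → run F
t=12: ready={B,C,D,E,F,G,H} → run F
t=13: ready={B,C,D,E,F,G,H} → run F
t=14: ready={B,C,D,E,F,G,H} → run F
t=15: ready={B,C,D,E,F,G,H} → run F
t=16: ready={B,C,D,E,G,H} → run D
t=17: ready={B,C,D,E,G,H} → run D
t=18: ready={B,C,D,E,G,H} → run D
t=19: ready={B,C,E,G,H} → run H
t=20: ready={B,C,E,G,H} → run H
t=21: ready={B,C,E,G,H} → run H
t=22: ready={B,C,E,G,H} → run H
t=23: ready={B,C,E,G} → run C
t=24: ready={B,C,E,G} → run C
t=25: ready={B,C,E,G} → run C
t=26: ready={B,C,E,G} → run C
t=27: ready={B,E,G} → run B
t=28: ready={B,E,G} → run B
t=29: ready={B,E,G} → run B
t=30: ready={B,E,G} → run B
t=31: ready={B,E,G} → run B
t=32: ready={E,G} → run E
t=33: ready={E,G} → run E
t=34: ready={E,G} → run E
t=35: ready={E,G} → run E
t=36: ready={E,G} → run E
t=37: ready={E,G} → run E
t=38: ready={E,G} → run E
t=39: ready={E,G} → run E
t=40: ready={G} → run G
t=41: ready={G} → run G
t=42: ready={G} → run G
t=43: ready={G} → run G
t=44: ready={G} → run G
t=45: ready={G} → run G
t=46: ready={G} → run G
t=47: ready={G} → run G
t=48: (idle)
t=49: (idle)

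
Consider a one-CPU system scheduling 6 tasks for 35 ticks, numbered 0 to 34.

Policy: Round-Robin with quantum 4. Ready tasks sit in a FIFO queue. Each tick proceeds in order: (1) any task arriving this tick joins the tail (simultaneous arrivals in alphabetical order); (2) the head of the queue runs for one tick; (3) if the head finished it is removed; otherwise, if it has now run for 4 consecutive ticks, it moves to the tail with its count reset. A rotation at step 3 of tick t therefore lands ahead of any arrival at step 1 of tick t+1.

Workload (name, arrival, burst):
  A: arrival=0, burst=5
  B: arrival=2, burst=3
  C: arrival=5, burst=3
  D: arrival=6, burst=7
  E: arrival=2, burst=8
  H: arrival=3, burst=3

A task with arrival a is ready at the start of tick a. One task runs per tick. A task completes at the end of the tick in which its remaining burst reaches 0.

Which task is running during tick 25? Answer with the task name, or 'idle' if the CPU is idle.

running at tick 25 = E

t=0: queue=[A] q_used=0 → run A
t=1: queue=[A] q_used=1 → run A
t=2: queue=[A,B,E] q_used=2 → run A
t=3: queue=[A,B,E,H] q_used=3 → run A
t=4: queue=[B,E,H,A] q_used=0 → run B
t=5: queue=[B,E,H,A,C] q_used=1 → run B
t=6: queue=[B,E,H,A,C,D] q_used=2 → run B
t=7: queue=[E,H,A,C,D] q_used=0 → run E
t=8: queue=[E,H,A,C,D] q_used=1 → run E
t=9: queue=[E,H,A,C,D] q_used=2 → run E
t=10: queue=[E,H,A,C,D] q_used=3 → run E
t=11: queue=[H,A,C,D,E] q_used=0 → run H
t=12: queue=[H,A,C,D,E] q_used=1 → run H
t=13: queue=[H,A,C,D,E] q_used=2 → run H
t=14: queue=[A,C,D,E] q_used=0 → run A
t=15: queue=[C,D,E] q_used=0 → run C
t=16: queue=[C,D,E] q_used=1 → run C
t=17: queue=[C,D,E] q_used=2 → run C
t=18: queue=[D,E] q_used=0 → run D
t=19: queue=[D,E] q_used=1 → run D
t=20: queue=[D,E] q_used=2 → run D
t=21: queue=[D,E] q_used=3 → run D
t=22: queue=[E,D] q_used=0 → run E
t=23: queue=[E,D] q_used=1 → run E
t=24: queue=[E,D] q_used=2 → run E
t=25: queue=[E,D] q_used=3 → run E
t=26: queue=[D] q_used=0 → run D
t=27: queue=[D] q_used=1 → run D
t=28: queue=[D] q_used=2 → run D
t=29: (idle)
t=30: (idle)
t=31: (idle)
t=32: (idle)
t=33: (idle)
t=34: (idle)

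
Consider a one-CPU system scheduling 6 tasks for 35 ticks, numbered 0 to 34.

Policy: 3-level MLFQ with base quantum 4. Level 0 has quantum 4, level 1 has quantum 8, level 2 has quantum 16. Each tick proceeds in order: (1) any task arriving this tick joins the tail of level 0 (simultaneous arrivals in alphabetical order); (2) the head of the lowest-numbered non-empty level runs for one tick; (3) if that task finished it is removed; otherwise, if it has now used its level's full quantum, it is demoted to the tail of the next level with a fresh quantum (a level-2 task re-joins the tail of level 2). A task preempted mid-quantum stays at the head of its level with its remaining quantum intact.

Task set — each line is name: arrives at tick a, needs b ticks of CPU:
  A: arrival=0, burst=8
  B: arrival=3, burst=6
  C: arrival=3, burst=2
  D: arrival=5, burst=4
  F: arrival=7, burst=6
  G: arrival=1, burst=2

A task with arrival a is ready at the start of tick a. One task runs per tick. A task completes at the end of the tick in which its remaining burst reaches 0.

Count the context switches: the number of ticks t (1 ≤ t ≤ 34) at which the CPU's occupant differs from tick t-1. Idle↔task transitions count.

t=0: L0/L1/L2 = A/-/- → run A
t=1: L0/L1/L2 = AG/-/- → run A
t=2: L0/L1/L2 = AG/-/- → run A
t=3: L0/L1/L2 = AGBC/-/- → run A
t=4: L0/L1/L2 = GBC/A/- → run G
t=5: L0/L1/L2 = GBCD/A/- → run G
t=6: L0/L1/L2 = BCD/A/- → run B
t=7: L0/L1/L2 = BCDF/A/- → run B
t=8: L0/L1/L2 = BCDF/A/- → run B
t=9: L0/L1/L2 = BCDF/A/- → run B
t=10: L0/L1/L2 = CDF/AB/- → run C
t=11: L0/L1/L2 = CDF/AB/- → run C
t=12: L0/L1/L2 = DF/AB/- → run D
t=13: L0/L1/L2 = DF/AB/- → run D
t=14: L0/L1/L2 = DF/AB/- → run D
t=15: L0/L1/L2 = DF/AB/- → run D
t=16: L0/L1/L2 = F/AB/- → run F
t=17: L0/L1/L2 = F/AB/- → run F
t=18: L0/L1/L2 = F/AB/- → run F
t=19: L0/L1/L2 = F/AB/- → run F
t=20: L0/L1/L2 = -/ABF/- → run A
t=21: L0/L1/L2 = -/ABF/- → run A
t=22: L0/L1/L2 = -/ABF/- → run A
t=23: L0/L1/L2 = -/ABF/- → run A
t=24: L0/L1/L2 = -/BF/- → run B
t=25: L0/L1/L2 = -/BF/- → run B
t=26: L0/L1/L2 = -/F/- → run F
t=27: L0/L1/L2 = -/F/- → run F
t=28: (idle)
t=29: (idle)
t=30: (idle)
t=31: (idle)
t=32: (idle)
t=33: (idle)
t=34: (idle)

context switches = 9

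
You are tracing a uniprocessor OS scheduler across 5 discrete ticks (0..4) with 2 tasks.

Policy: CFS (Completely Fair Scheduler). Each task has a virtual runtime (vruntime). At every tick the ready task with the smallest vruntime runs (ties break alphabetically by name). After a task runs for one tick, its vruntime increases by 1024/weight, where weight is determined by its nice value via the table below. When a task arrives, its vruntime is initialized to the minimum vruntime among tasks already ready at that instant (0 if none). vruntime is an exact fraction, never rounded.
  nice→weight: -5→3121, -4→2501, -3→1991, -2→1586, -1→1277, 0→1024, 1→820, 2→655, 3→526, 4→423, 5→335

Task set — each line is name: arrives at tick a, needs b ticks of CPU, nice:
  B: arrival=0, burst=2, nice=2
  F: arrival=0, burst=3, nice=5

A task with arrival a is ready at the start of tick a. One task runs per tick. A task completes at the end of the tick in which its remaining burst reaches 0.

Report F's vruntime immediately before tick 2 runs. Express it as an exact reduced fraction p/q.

vruntime(F, start of tick 2) = 1024/335

t=0: vr[B=0 F=0] → run B
t=1: vr[B=1024/655 F=0] → run F
t=2: vr[B=1024/655 F=1024/335] → run B
t=3: vr[F=1024/335] → run F
t=4: vr[F=2048/335] → run F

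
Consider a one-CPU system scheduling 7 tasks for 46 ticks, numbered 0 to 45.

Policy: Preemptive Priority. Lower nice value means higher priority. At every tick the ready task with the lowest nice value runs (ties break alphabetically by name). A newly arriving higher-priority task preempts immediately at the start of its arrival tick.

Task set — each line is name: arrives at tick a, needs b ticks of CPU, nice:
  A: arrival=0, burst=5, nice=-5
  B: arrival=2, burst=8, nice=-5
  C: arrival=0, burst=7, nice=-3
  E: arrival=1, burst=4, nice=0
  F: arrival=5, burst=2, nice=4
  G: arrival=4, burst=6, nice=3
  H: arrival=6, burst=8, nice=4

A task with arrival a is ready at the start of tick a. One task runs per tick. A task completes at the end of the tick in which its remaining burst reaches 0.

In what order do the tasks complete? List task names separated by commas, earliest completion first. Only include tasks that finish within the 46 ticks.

completion order = A, B, C, E, G, F, H

t=0: ready={A,C} → run A
t=1: ready={A,C,E} → run A
t=2: ready={A,B,C,E} → run A
t=3: ready={A,B,C,E} → run A
t=4: ready={A,B,C,E,G} → run A
t=5: ready={B,C,E,F,G} → run B
t=6: ready={B,C,E,F,G,H} → run B
t=7: ready={B,C,E,F,G,H} → run B
t=8: ready={B,C,E,F,G,H} → run B
t=9: ready={B,C,E,F,G,H} → run B
t=10: ready={B,C,E,F,G,H} → run B
t=11: ready={B,C,E,F,G,H} → run B
t=12: ready={B,C,E,F,G,H} → run B
t=13: ready={C,E,F,G,H} → run C
t=14: ready={C,E,F,G,H} → run C
t=15: ready={C,E,F,G,H} → run C
t=16: ready={C,E,F,G,H} → run C
t=17: ready={C,E,F,G,H} → run C
t=18: ready={C,E,F,G,H} → run C
t=19: ready={C,E,F,G,H} → run C
t=20: ready={E,F,G,H} → run E
t=21: ready={E,F,G,H} → run E
t=22: ready={E,F,G,H} → run E
t=23: ready={E,F,G,H} → run E
t=24: ready={F,G,H} → run G
t=25: ready={F,G,H} → run G
t=26: ready={F,G,H} → run G
t=27: ready={F,G,H} → run G
t=28: ready={F,G,H} → run G
t=29: ready={F,G,H} → run G
t=30: ready={F,H} → run F
t=31: ready={F,H} → run F
t=32: ready={H} → run H
t=33: ready={H} → run H
t=34: ready={H} → run H
t=35: ready={H} → run H
t=36: ready={H} → run H
t=37: ready={H} → run H
t=38: ready={H} → run H
t=39: ready={H} → run H
t=40: (idle)
t=41: (idle)
t=42: (idle)
t=43: (idle)
t=44: (idle)
t=45: (idle)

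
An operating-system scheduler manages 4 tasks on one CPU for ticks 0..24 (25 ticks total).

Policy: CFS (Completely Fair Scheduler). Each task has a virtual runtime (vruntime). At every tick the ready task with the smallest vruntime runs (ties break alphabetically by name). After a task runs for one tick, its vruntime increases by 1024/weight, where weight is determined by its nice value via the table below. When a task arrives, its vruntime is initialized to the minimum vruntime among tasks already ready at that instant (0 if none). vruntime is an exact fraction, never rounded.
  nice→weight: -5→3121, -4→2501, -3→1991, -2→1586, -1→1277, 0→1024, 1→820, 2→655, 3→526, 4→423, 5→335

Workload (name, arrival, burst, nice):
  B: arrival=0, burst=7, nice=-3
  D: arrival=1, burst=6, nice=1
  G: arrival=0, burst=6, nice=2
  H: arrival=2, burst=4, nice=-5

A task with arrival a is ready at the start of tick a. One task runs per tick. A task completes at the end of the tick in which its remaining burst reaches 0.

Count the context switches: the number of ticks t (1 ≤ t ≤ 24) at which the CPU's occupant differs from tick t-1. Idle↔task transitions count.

t=0: vr[B=0 G=0] → run B
t=1: vr[B=1024/1991 D=0 G=0] → run D
t=2: vr[B=1024/1991 D=256/205 G=0 H=0] → run G
t=3: vr[B=1024/1991 D=256/205 G=1024/655 H=0] → run H
t=4: vr[B=1024/1991 D=256/205 G=1024/655 H=1024/3121] → run H
t=5: vr[B=1024/1991 D=256/205 G=1024/655 H=2048/3121] → run B
t=6: vr[B=2048/1991 D=256/205 G=1024/655 H=2048/3121] → run H
t=7: vr[B=2048/1991 D=256/205 G=1024/655 H=3072/3121] → run H
t=8: vr[B=2048/1991 D=256/205 G=1024/655] → run B
t=9: vr[B=3072/1991 D=256/205 G=1024/655] → run D
t=10: vr[B=3072/1991 D=512/205 G=1024/655] → run B
t=11: vr[B=4096/1991 D=512/205 G=1024/655] → run G
t=12: vr[B=4096/1991 D=512/205 G=2048/655] → run B
t=13: vr[B=5120/1991 D=512/205 G=2048/655] → run D
t=14: vr[B=5120/1991 D=768/205 G=2048/655] → run B
t=15: vr[B=6144/1991 D=768/205 G=2048/655] → run B
t=16: vr[D=768/205 G=2048/655] → run G
t=17: vr[D=768/205 G=3072/655] → run D
t=18: vr[D=1024/205 G=3072/655] → run G
t=19: vr[D=1024/205 G=4096/655] → run D
t=20: vr[D=256/41 G=4096/655] → run D
t=21: vr[G=4096/655] → run G
t=22: vr[G=1024/131] → run G
t=23: (idle)
t=24: (idle)

context switches = 18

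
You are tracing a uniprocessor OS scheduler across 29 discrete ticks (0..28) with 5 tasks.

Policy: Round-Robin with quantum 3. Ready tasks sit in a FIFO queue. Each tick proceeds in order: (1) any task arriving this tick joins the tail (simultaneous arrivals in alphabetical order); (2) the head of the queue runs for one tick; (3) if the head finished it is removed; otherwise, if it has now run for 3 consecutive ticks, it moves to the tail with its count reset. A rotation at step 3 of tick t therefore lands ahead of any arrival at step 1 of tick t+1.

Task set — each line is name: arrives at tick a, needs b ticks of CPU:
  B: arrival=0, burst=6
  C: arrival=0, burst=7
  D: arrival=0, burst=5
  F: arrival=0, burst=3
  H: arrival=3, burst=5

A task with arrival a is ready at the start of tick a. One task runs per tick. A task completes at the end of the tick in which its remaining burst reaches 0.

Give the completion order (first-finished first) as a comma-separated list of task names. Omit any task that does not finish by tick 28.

completion order = F, B, D, H, C

t=0: queue=[B,C,D,F] q_used=0 → run B
t=1: queue=[B,C,D,F] q_used=1 → run B
t=2: queue=[B,C,D,F] q_used=2 → run B
t=3: queue=[C,D,F,B,H] q_used=0 → run C
t=4: queue=[C,D,F,B,H] q_used=1 → run C
t=5: queue=[C,D,F,B,H] q_used=2 → run C
t=6: queue=[D,F,B,H,C] q_used=0 → run D
t=7: queue=[D,F,B,H,C] q_used=1 → run D
t=8: queue=[D,F,B,H,C] q_used=2 → run D
t=9: queue=[F,B,H,C,D] q_used=0 → run F
t=10: queue=[F,B,H,C,D] q_used=1 → run F
t=11: queue=[F,B,H,C,D] q_used=2 → run F
t=12: queue=[B,H,C,D] q_used=0 → run B
t=13: queue=[B,H,C,D] q_used=1 → run B
t=14: queue=[B,H,C,D] q_used=2 → run B
t=15: queue=[H,C,D] q_used=0 → run H
t=16: queue=[H,C,D] q_used=1 → run H
t=17: queue=[H,C,D] q_used=2 → run H
t=18: queue=[C,D,H] q_used=0 → run C
t=19: queue=[C,D,H] q_used=1 → run C
t=20: queue=[C,D,H] q_used=2 → run C
t=21: queue=[D,H,C] q_used=0 → run D
t=22: queue=[D,H,C] q_used=1 → run D
t=23: queue=[H,C] q_used=0 → run H
t=24: queue=[H,C] q_used=1 → run H
t=25: queue=[C] q_used=0 → run C
t=26: (idle)
t=27: (idle)
t=28: (idle)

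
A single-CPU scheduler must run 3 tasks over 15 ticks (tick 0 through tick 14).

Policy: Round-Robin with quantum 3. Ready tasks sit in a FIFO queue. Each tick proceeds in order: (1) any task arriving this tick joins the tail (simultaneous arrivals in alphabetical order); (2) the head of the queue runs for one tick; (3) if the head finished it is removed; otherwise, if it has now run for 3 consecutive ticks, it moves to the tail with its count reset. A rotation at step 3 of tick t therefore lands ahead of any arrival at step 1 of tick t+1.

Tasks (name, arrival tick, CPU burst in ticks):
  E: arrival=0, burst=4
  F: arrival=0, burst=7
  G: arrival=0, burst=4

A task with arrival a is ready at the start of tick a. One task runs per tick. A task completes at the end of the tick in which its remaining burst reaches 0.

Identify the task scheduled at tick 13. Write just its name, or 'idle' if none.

running at tick 13 = G

t=0: queue=[E,F,G] q_used=0 → run E
t=1: queue=[E,F,G] q_used=1 → run E
t=2: queue=[E,F,G] q_used=2 → run E
t=3: queue=[F,G,E] q_used=0 → run F
t=4: queue=[F,G,E] q_used=1 → run F
t=5: queue=[F,G,E] q_used=2 → run F
t=6: queue=[G,E,F] q_used=0 → run G
t=7: queue=[G,E,F] q_used=1 → run G
t=8: queue=[G,E,F] q_used=2 → run G
t=9: queue=[E,F,G] q_used=0 → run E
t=10: queue=[F,G] q_used=0 → run F
t=11: queue=[F,G] q_used=1 → run F
t=12: queue=[F,G] q_used=2 → run F
t=13: queue=[G,F] q_used=0 → run G
t=14: queue=[F] q_used=0 → run F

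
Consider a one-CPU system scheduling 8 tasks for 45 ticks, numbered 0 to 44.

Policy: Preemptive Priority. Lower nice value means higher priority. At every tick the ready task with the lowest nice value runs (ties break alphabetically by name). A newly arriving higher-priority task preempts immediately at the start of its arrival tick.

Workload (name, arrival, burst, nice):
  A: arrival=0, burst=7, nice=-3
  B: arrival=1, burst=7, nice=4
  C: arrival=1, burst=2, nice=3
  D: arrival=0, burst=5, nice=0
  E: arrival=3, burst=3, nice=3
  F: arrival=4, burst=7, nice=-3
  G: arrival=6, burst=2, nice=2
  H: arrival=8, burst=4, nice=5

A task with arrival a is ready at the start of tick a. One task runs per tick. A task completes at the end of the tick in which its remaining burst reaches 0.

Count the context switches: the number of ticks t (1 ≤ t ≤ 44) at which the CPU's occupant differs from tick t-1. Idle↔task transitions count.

t=0: ready={A,D} → run A
t=1: ready={A,B,C,D} → run A
t=2: ready={A,B,C,D} → run A
t=3: ready={A,B,C,D,E} → run A
t=4: ready={A,B,C,D,E,F} → run A
t=5: ready={A,B,C,D,E,F} → run A
t=6: ready={A,B,C,D,E,F,G} → run A
t=7: ready={B,C,D,E,F,G} → run F
t=8: ready={B,C,D,E,F,G,H} → run F
t=9: ready={B,C,D,E,F,G,H} → run F
t=10: ready={B,C,D,E,F,G,H} → run F
t=11: ready={B,C,D,E,F,G,H} → run F
t=12: ready={B,C,D,E,F,G,H} → run F
t=13: ready={B,C,D,E,F,G,H} → run F
t=14: ready={B,C,D,E,G,H} → run D
t=15: ready={B,C,D,E,G,H} → run D
t=16: ready={B,C,D,E,G,H} → run D
t=17: ready={B,C,D,E,G,H} → run D
t=18: ready={B,C,D,E,G,H} → run D
t=19: ready={B,C,E,G,H} → run G
t=20: ready={B,C,E,G,H} → run G
t=21: ready={B,C,E,H} → run C
t=22: ready={B,C,E,H} → run C
t=23: ready={B,E,H} → run E
t=24: ready={B,E,H} → run E
t=25: ready={B,E,H} → run E
t=26: ready={B,H} → run B
t=27: ready={B,H} → run B
t=28: ready={B,H} → run B
t=29: ready={B,H} → run B
t=30: ready={B,H} → run B
t=31: ready={B,H} → run B
t=32: ready={B,H} → run B
t=33: ready={H} → run H
t=34: ready={H} → run H
t=35: ready={H} → run H
t=36: ready={H} → run H
t=37: (idle)
t=38: (idle)
t=39: (idle)
t=40: (idle)
t=41: (idle)
t=42: (idle)
t=43: (idle)
t=44: (idle)

context switches = 8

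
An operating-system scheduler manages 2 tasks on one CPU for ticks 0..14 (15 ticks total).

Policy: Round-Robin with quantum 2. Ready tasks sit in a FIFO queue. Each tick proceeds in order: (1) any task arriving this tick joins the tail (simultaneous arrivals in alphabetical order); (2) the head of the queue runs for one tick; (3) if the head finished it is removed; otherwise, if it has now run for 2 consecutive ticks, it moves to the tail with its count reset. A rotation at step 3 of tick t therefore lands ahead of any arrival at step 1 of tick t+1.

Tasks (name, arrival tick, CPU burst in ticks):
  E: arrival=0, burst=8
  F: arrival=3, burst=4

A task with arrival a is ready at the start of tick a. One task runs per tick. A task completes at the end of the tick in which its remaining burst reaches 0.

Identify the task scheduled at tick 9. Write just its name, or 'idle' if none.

running at tick 9 = F

t=0: queue=[E] q_used=0 → run E
t=1: queue=[E] q_used=1 → run E
t=2: queue=[E] q_used=0 → run E
t=3: queue=[E,F] q_used=1 → run E
t=4: queue=[F,E] q_used=0 → run F
t=5: queue=[F,E] q_used=1 → run F
t=6: queue=[E,F] q_used=0 → run E
t=7: queue=[E,F] q_used=1 → run E
t=8: queue=[F,E] q_used=0 → run F
t=9: queue=[F,E] q_used=1 → run F
t=10: queue=[E] q_used=0 → run E
t=11: queue=[E] q_used=1 → run E
t=12: (idle)
t=13: (idle)
t=14: (idle)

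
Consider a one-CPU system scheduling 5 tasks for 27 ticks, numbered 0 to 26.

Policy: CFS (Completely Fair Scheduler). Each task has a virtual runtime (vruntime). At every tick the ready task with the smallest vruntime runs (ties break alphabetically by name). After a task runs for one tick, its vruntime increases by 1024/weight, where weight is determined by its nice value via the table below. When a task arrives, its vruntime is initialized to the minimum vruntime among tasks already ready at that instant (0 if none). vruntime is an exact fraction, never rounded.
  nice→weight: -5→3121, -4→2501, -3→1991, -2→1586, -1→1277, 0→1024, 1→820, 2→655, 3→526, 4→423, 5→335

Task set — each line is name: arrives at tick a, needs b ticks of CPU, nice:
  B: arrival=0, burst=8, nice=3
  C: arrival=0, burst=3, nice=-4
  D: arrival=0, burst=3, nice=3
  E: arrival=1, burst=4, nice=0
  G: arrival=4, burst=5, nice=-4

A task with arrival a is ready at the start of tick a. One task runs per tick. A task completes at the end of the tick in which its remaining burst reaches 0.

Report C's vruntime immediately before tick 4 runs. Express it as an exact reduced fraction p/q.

vruntime(C, start of tick 4) = 1024/2501

t=0: vr[B=0 C=0 D=0] → run B
t=1: vr[B=512/263 C=0 D=0 E=0] → run C
t=2: vr[B=512/263 C=1024/2501 D=0 E=0] → run D
t=3: vr[B=512/263 C=1024/2501 D=512/263 E=0] → run E
t=4: vr[B=512/263 C=1024/2501 D=512/263 E=1 G=1024/2501] → run C
t=5: vr[B=512/263 C=2048/2501 D=512/263 E=1 G=1024/2501] → run G
t=6: vr[B=512/263 C=2048/2501 D=512/263 E=1 G=2048/2501] → run C
t=7: vr[B=512/263 D=512/263 E=1 G=2048/2501] → run G
t=8: vr[B=512/263 D=512/263 E=1 G=3072/2501] → run E
t=9: vr[B=512/263 D=512/263 E=2 G=3072/2501] → run G
t=10: vr[B=512/263 D=512/263 E=2 G=4096/2501] → run G
t=11: vr[B=512/263 D=512/263 E=2 G=5120/2501] → run B
t=12: vr[B=1024/263 D=512/263 E=2 G=5120/2501] → run D
t=13: vr[B=1024/263 D=1024/263 E=2 G=5120/2501] → run E
t=14: vr[B=1024/263 D=1024/263 E=3 G=5120/2501] → run G
t=15: vr[B=1024/263 D=1024/263 E=3] → run E
t=16: vr[B=1024/263 D=1024/263] → run B
t=17: vr[B=1536/263 D=1024/263] → run D
t=18: vr[B=1536/263] → run B
t=19: vr[B=2048/263] → run B
t=20: vr[B=2560/263] → run B
t=21: vr[B=3072/263] → run B
t=22: vr[B=3584/263] → run B
t=23: (idle)
t=24: (idle)
t=25: (idle)
t=26: (idle)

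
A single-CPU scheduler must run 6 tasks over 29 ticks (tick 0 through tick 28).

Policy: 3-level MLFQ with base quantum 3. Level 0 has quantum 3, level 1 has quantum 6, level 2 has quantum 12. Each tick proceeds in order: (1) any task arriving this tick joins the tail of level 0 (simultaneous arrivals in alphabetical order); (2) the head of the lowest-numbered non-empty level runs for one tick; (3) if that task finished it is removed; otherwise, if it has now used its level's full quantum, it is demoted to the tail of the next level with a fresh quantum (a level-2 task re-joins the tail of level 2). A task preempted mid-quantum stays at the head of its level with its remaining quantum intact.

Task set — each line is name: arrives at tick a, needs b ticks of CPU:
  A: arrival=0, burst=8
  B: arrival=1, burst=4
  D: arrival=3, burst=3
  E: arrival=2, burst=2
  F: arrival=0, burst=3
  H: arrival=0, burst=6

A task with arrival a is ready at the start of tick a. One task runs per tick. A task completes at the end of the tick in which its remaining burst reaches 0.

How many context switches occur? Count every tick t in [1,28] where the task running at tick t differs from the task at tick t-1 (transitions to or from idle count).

t=0: L0/L1/L2 = AFH/-/- → run A
t=1: L0/L1/L2 = AFHB/-/- → run A
t=2: L0/L1/L2 = AFHBE/-/- → run A
t=3: L0/L1/L2 = FHBED/A/- → run F
t=4: L0/L1/L2 = FHBED/A/- → run F
t=5: L0/L1/L2 = FHBED/A/- → run F
t=6: L0/L1/L2 = HBED/A/- → run H
t=7: L0/L1/L2 = HBED/A/- → run H
t=8: L0/L1/L2 = HBED/A/- → run H
t=9: L0/L1/L2 = BED/AH/- → run B
t=10: L0/L1/L2 = BED/AH/- → run B
t=11: L0/L1/L2 = BED/AH/- → run B
t=12: L0/L1/L2 = ED/AHB/- → run E
t=13: L0/L1/L2 = ED/AHB/- → run E
t=14: L0/L1/L2 = D/AHB/- → run D
t=15: L0/L1/L2 = D/AHB/- → run D
t=16: L0/L1/L2 = D/AHB/- → run D
t=17: L0/L1/L2 = -/AHB/- → run A
t=18: L0/L1/L2 = -/AHB/- → run A
t=19: L0/L1/L2 = -/AHB/- → run A
t=20: L0/L1/L2 = -/AHB/- → run A
t=21: L0/L1/L2 = -/AHB/- → run A
t=22: L0/L1/L2 = -/HB/- → run H
t=23: L0/L1/L2 = -/HB/- → run H
t=24: L0/L1/L2 = -/HB/- → run H
t=25: L0/L1/L2 = -/B/- → run B
t=26: (idle)
t=27: (idle)
t=28: (idle)

context switches = 9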